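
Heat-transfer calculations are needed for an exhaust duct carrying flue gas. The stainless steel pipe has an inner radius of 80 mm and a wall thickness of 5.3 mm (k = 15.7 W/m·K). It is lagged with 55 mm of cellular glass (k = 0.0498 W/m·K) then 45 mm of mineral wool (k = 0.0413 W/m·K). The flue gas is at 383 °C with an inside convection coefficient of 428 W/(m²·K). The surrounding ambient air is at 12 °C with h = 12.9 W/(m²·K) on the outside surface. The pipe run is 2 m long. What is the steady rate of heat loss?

Per-layer cylindrical resistances, series-summed:
R_inner film = 1/(h_i·2πr₁L) = 1/(428×2π×0.08×2) = 0.002324 K/W
R_stainless steel pipe wall = ln(85.3/80)/(2π×15.7×2) = 3.251×10^-4 K/W
R_cellular glass = ln(140.3/85.3)/(2π×0.0498×2) = 0.7951 K/W
R_mineral wool = ln(185.3/140.3)/(2π×0.0413×2) = 0.536 K/W
R_outer film = 1/(h_o·2πr_oL) = 1/(12.9×2π×0.1853×2) = 0.03329 K/W
R_total = 1.367 K/W
Q = ΔT/R_total = 371/1.367

Q ≈ 271 W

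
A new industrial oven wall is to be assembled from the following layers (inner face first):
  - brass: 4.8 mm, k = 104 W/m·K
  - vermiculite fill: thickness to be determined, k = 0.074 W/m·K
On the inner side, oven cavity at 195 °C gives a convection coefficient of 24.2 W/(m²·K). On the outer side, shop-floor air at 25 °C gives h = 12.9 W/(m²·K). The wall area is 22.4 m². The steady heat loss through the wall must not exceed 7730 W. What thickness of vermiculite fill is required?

L ≈ 27.7 mm

Using the resistance-network approach (series):
R_inner film = 1/(h_i·A) = 1/(24.2×22.4) = 0.001845 K/W
R_brass = L/(kA) = 0.0048/(104×22.4) = 2.06×10^-6 K/W
R_outer film = 1/(h_o·A) = 1/(12.9×22.4) = 0.003461 K/W
Sum of the known resistances R_other = 0.005307 K/W
Required total resistance R_tot = ΔT/Q_allow = 170/7730 = 0.02199 K/W
R_vermiculite fill = R_tot − R_other = 0.01668 K/W
L = R·k·A = 0.01668×0.074×22.4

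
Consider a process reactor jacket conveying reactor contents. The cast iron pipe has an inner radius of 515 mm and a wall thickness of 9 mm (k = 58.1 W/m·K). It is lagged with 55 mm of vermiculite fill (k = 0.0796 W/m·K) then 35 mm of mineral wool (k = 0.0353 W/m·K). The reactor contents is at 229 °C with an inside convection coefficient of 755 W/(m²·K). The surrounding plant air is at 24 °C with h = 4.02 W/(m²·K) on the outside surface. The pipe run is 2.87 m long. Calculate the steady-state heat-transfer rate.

Cylindrical conduction, so R = ln(r₂/r₁)/(2πkL) per layer, in series:
R_inner film = 1/(h_i·2πr₁L) = 1/(755×2π×0.515×2.87) = 1.426×10^-4 K/W
R_cast iron pipe wall = ln(524/515)/(2π×58.1×2.87) = 1.654×10^-5 K/W
R_vermiculite fill = ln(579/524)/(2π×0.0796×2.87) = 0.06953 K/W
R_mineral wool = ln(614/579)/(2π×0.0353×2.87) = 0.0922 K/W
R_outer film = 1/(h_o·2πr_oL) = 1/(4.02×2π×0.614×2.87) = 0.02247 K/W
R_total = 0.1844 K/W
Q = ΔT/R_total = 205/0.1844

Q ≈ 1110 W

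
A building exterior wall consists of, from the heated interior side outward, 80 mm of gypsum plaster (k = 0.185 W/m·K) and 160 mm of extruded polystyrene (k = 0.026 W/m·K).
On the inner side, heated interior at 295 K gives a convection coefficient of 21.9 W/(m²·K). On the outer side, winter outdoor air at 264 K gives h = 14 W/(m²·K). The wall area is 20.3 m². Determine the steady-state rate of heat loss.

Series thermal resistances:
R_inner film = 1/(h_i·A) = 1/(21.9×20.3) = 0.002249 K/W
R_gypsum plaster = L/(kA) = 0.08/(0.185×20.3) = 0.0213 K/W
R_extruded polystyrene = L/(kA) = 0.16/(0.026×20.3) = 0.3031 K/W
R_outer film = 1/(h_o·A) = 1/(14×20.3) = 0.003519 K/W
R_total = 0.3302 K/W
Q = ΔT / R_total = 31 / 0.3302

Q ≈ 93.9 W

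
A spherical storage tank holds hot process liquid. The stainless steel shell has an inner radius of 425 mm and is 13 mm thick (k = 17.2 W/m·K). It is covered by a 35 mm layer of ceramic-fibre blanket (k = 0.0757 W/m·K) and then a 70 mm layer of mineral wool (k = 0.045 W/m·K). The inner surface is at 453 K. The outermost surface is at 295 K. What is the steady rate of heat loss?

Q ≈ 239 W

Each spherical layer contributes R = (1/r_i − 1/r_o)/(4πk):
R_stainless steel shell = (1/0.425 − 1/0.438)/(4π×17.2) = 3.231×10^-4 K/W
R_ceramic-fibre blanket = (1/0.438 − 1/0.473)/(4π×0.0757) = 0.1776 K/W
R_mineral wool = (1/0.473 − 1/0.543)/(4π×0.045) = 0.482 K/W
R_total = 0.6599 K/W
Q = ΔT/R_total = 158/0.6599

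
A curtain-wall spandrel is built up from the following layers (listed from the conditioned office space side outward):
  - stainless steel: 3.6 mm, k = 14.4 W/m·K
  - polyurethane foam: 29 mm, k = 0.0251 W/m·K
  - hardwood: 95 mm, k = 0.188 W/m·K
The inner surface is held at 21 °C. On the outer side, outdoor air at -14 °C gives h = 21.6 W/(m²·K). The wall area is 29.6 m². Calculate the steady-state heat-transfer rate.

Q ≈ 607 W

Thermal resistances in series:
R_stainless steel = L/(kA) = 0.0036/(14.4×29.6) = 8.446×10^-6 K/W
R_polyurethane foam = L/(kA) = 0.029/(0.0251×29.6) = 0.03903 K/W
R_hardwood = L/(kA) = 0.095/(0.188×29.6) = 0.01707 K/W
R_outer film = 1/(h_o·A) = 1/(21.6×29.6) = 0.001564 K/W
R_total = 0.05768 K/W
Q = ΔT / R_total = 35 / 0.05768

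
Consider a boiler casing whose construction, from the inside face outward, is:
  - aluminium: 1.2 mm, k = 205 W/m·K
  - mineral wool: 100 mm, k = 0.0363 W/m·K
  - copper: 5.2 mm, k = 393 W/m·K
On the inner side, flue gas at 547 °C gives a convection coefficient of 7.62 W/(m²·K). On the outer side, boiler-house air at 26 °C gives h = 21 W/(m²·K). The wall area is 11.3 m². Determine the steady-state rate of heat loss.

Series thermal resistances:
R_inner film = 1/(h_i·A) = 1/(7.62×11.3) = 0.01161 K/W
R_aluminium = L/(kA) = 0.0012/(205×11.3) = 5.18×10^-7 K/W
R_mineral wool = L/(kA) = 0.1/(0.0363×11.3) = 0.2438 K/W
R_copper = L/(kA) = 0.0052/(393×11.3) = 1.171×10^-6 K/W
R_outer film = 1/(h_o·A) = 1/(21×11.3) = 0.004214 K/W
R_total = 0.2596 K/W
Q = ΔT / R_total = 521 / 0.2596

Q ≈ 2010 W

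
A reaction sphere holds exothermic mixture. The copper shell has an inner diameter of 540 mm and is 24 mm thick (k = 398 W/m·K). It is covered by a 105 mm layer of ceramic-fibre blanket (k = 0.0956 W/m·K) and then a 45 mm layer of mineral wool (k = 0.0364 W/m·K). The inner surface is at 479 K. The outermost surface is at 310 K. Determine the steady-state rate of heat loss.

Each spherical layer contributes R = (1/r_i − 1/r_o)/(4πk):
R_copper shell = (1/0.27 − 1/0.294)/(4π×398) = 6.045×10^-5 K/W
R_ceramic-fibre blanket = (1/0.294 − 1/0.399)/(4π×0.0956) = 0.7451 K/W
R_mineral wool = (1/0.399 − 1/0.444)/(4π×0.0364) = 0.5553 K/W
R_total = 1.3 K/W
Q = ΔT/R_total = 169/1.3

Q ≈ 130 W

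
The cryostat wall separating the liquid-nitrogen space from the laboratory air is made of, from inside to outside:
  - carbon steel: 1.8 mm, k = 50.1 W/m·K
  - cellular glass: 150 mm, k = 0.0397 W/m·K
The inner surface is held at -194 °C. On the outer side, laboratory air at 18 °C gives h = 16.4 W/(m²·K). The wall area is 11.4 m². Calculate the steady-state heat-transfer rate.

Series thermal resistances:
R_carbon steel = L/(kA) = 0.0018/(50.1×11.4) = 3.152×10^-6 K/W
R_cellular glass = L/(kA) = 0.15/(0.0397×11.4) = 0.3314 K/W
R_outer film = 1/(h_o·A) = 1/(16.4×11.4) = 0.005349 K/W
R_total = 0.3368 K/W
Q = ΔT / R_total = 212 / 0.3368

Q ≈ 629 W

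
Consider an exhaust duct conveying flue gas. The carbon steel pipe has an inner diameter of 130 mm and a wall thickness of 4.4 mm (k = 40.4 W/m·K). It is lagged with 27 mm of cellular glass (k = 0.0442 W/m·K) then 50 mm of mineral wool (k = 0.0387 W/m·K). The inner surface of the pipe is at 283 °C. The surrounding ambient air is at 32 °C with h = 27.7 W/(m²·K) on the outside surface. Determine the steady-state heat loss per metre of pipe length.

Radial resistances (cylindrical: R_cond = ln(r_o/r_i)/(2πkL), R_conv = 1/(h·2πrL)):
R_carbon steel pipe wall = ln(69.4/65)/(2π×40.4×1) = 2.58×10^-4 K/W
R_cellular glass = ln(96.4/69.4)/(2π×0.0442×1) = 1.183 K/W
R_mineral wool = ln(146.4/96.4)/(2π×0.0387×1) = 1.718 K/W
R_outer film = 1/(h_o·2πr_oL) = 1/(27.7×2π×0.1464×1) = 0.03925 K/W
R_total = 2.941 K/W
Q = ΔT/R_total = 251/2.941

q′ ≈ 85.3 W/m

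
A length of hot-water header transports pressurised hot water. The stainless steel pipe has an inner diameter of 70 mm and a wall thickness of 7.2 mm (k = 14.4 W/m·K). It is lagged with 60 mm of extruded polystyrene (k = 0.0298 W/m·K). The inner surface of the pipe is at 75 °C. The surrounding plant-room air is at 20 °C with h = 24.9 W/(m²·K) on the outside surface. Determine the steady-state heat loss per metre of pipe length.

Cylindrical conduction, so R = ln(r₂/r₁)/(2πkL) per layer, in series:
R_stainless steel pipe wall = ln(42.2/35)/(2π×14.4×1) = 0.002068 K/W
R_extruded polystyrene = ln(102.2/42.2)/(2π×0.0298×1) = 4.724 K/W
R_outer film = 1/(h_o·2πr_oL) = 1/(24.9×2π×0.1022×1) = 0.06254 K/W
R_total = 4.789 K/W
Q = ΔT/R_total = 55/4.789

q′ ≈ 11.5 W/m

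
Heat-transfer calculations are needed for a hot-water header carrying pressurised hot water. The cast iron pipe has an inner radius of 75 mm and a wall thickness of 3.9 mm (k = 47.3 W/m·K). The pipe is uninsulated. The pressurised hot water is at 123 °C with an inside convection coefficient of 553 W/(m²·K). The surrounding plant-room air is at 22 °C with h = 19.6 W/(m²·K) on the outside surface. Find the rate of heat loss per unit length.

Per-layer cylindrical resistances, series-summed:
R_inner film = 1/(h_i·2πr₁L) = 1/(553×2π×0.075×1) = 0.003837 K/W
R_cast iron pipe wall = ln(78.9/75)/(2π×47.3×1) = 1.706×10^-4 K/W
R_outer film = 1/(h_o·2πr_oL) = 1/(19.6×2π×0.0789×1) = 0.1029 K/W
R_total = 0.1069 K/W
Q = ΔT/R_total = 101/0.1069

q′ ≈ 945 W/m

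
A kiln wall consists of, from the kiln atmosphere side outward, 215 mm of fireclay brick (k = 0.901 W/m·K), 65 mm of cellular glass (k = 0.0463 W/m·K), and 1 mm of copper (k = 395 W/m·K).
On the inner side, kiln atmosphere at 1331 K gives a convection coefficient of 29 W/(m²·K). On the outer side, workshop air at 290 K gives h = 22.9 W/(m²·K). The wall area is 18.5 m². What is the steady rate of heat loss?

Q ≈ 11200 W

Model the wall as resistances in series:
R_inner film = 1/(h_i·A) = 1/(29×18.5) = 0.001864 K/W
R_fireclay brick = L/(kA) = 0.215/(0.901×18.5) = 0.0129 K/W
R_cellular glass = L/(kA) = 0.065/(0.0463×18.5) = 0.07589 K/W
R_copper = L/(kA) = 0.001/(395×18.5) = 1.368×10^-7 K/W
R_outer film = 1/(h_o·A) = 1/(22.9×18.5) = 0.00236 K/W
R_total = 0.09301 K/W
Q = ΔT / R_total = 1041 / 0.09301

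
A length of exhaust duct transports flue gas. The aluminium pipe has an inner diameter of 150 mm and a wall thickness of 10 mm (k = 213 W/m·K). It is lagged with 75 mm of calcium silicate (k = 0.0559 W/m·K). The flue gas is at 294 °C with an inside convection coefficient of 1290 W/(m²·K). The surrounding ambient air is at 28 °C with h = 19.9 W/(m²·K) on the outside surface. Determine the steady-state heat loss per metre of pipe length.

Treating each annulus and film as a series resistance:
R_inner film = 1/(h_i·2πr₁L) = 1/(1290×2π×0.075×1) = 0.001645 K/W
R_aluminium pipe wall = ln(85/75)/(2π×213×1) = 9.352×10^-5 K/W
R_calcium silicate = ln(160/85)/(2π×0.0559×1) = 1.801 K/W
R_outer film = 1/(h_o·2πr_oL) = 1/(19.9×2π×0.16×1) = 0.04999 K/W
R_total = 1.853 K/W
Q = ΔT/R_total = 266/1.853

q′ ≈ 144 W/m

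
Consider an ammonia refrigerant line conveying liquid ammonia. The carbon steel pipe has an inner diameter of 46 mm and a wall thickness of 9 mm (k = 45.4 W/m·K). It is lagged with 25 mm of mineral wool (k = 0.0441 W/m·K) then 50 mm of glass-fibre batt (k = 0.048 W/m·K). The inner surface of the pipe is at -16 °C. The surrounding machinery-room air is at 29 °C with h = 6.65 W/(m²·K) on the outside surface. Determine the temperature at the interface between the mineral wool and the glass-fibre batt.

Cylindrical conduction, so R = ln(r₂/r₁)/(2πkL) per layer, in series:
R_carbon steel pipe wall = ln(32/23)/(2π×45.4×1) = 0.001158 K/W
R_mineral wool = ln(57/32)/(2π×0.0441×1) = 2.084 K/W
R_glass-fibre batt = ln(107/57)/(2π×0.048×1) = 2.088 K/W
R_outer film = 1/(h_o·2πr_oL) = 1/(6.65×2π×0.107×1) = 0.2237 K/W
R_total = 4.397 K/W
Q = ΔT/R_total = 45/4.397
Q = 10.2 W/m
T_interface = T_inner + Q·ΣR(inner→interface) = -16 + 10.2×2.085

T ≈ 5.34 °C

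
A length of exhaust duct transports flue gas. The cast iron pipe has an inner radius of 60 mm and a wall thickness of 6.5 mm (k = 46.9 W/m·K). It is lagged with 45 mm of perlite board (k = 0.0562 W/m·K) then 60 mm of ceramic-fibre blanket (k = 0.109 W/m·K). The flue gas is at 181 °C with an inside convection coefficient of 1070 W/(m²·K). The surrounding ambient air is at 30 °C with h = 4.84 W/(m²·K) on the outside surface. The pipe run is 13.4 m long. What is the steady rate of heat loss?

Q ≈ 885 W

Treating each annulus and film as a series resistance:
R_inner film = 1/(h_i·2πr₁L) = 1/(1070×2π×0.06×13.4) = 1.85×10^-4 K/W
R_cast iron pipe wall = ln(66.5/60)/(2π×46.9×13.4) = 2.605×10^-5 K/W
R_perlite board = ln(111.5/66.5)/(2π×0.0562×13.4) = 0.1092 K/W
R_ceramic-fibre blanket = ln(171.5/111.5)/(2π×0.109×13.4) = 0.04692 K/W
R_outer film = 1/(h_o·2πr_oL) = 1/(4.84×2π×0.1715×13.4) = 0.01431 K/W
R_total = 0.1707 K/W
Q = ΔT/R_total = 151/0.1707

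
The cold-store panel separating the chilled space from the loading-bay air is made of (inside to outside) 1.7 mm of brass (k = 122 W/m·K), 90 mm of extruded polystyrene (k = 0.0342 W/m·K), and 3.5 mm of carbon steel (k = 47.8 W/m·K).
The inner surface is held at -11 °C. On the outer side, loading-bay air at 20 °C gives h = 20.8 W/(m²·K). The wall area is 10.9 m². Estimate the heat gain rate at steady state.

Thermal resistances in series:
R_brass = L/(kA) = 0.0017/(122×10.9) = 1.278×10^-6 K/W
R_extruded polystyrene = L/(kA) = 0.09/(0.0342×10.9) = 0.2414 K/W
R_carbon steel = L/(kA) = 0.0035/(47.8×10.9) = 6.718×10^-6 K/W
R_outer film = 1/(h_o·A) = 1/(20.8×10.9) = 0.004411 K/W
R_total = 0.2458 K/W
Q = ΔT / R_total = 31 / 0.2458

Q ≈ 126 W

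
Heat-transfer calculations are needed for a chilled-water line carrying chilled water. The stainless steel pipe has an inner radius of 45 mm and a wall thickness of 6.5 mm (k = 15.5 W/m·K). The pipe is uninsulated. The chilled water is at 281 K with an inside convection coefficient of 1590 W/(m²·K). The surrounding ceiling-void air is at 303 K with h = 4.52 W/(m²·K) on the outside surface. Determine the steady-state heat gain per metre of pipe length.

q′ ≈ 32 W/m

Cylindrical conduction, so R = ln(r₂/r₁)/(2πkL) per layer, in series:
R_inner film = 1/(h_i·2πr₁L) = 1/(1590×2π×0.045×1) = 0.002224 K/W
R_stainless steel pipe wall = ln(51.5/45)/(2π×15.5×1) = 0.001385 K/W
R_outer film = 1/(h_o·2πr_oL) = 1/(4.52×2π×0.0515×1) = 0.6837 K/W
R_total = 0.6873 K/W
Q = ΔT/R_total = 22/0.6873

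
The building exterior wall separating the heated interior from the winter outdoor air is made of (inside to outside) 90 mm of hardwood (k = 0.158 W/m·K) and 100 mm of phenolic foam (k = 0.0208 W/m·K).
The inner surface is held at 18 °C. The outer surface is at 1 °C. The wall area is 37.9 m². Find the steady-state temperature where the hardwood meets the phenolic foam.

Series thermal resistances:
R_hardwood = L/(kA) = 0.09/(0.158×37.9) = 0.01503 K/W
R_phenolic foam = L/(kA) = 0.1/(0.0208×37.9) = 0.1269 K/W
R_total = 0.1419 K/W;  Q = ΔT/R_total = 17/0.1419 = 119.8 W
T_interface = T_inner − Q·ΣR(inner→interface) = 18 − 120×0.01503

T ≈ 16.2 °C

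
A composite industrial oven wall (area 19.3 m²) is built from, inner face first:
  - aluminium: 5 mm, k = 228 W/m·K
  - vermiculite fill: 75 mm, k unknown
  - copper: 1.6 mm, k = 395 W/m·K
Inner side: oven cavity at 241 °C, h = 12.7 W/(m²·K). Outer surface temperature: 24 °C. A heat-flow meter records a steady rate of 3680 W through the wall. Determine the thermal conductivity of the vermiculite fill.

k ≈ 0.0708 W/(m·K)

Model the wall as resistances in series:
R_inner film = 1/(h_i·A) = 1/(12.7×19.3) = 0.00408 K/W
R_aluminium = L/(kA) = 0.005/(228×19.3) = 1.136×10^-6 K/W
R_copper = L/(kA) = 0.0016/(395×19.3) = 2.099×10^-7 K/W
Sum of known resistances R_other = 0.004081 K/W
Total R = ΔT/Q = 217/3680 = 0.05897 K/W
R_vermiculite fill = R_total − R_other = 0.05489 K/W
k = L/(R·A) = 0.075/(0.05489×19.3)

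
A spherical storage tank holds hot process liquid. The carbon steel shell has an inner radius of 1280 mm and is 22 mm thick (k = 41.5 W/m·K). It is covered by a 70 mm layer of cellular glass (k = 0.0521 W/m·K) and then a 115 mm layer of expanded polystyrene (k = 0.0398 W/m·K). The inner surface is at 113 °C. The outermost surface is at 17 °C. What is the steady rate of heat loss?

Spherical conduction: R = (1/r_in − 1/r_out)/(4πk) per layer; series-sum.
R_carbon steel shell = (1/1.28 − 1/1.302)/(4π×41.5) = 2.531×10^-5 K/W
R_cellular glass = (1/1.302 − 1/1.372)/(4π×0.0521) = 0.05985 K/W
R_expanded polystyrene = (1/1.372 − 1/1.487)/(4π×0.0398) = 0.1127 K/W
R_total = 0.1726 K/W
Q = ΔT/R_total = 96/0.1726

Q ≈ 556 W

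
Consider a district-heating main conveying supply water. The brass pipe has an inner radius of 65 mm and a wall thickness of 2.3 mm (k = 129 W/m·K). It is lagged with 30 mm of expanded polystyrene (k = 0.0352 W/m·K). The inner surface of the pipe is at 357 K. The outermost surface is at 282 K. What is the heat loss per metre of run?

q′ ≈ 45 W/m

Treating each annulus and film as a series resistance:
R_brass pipe wall = ln(67.3/65)/(2π×129×1) = 4.29×10^-5 K/W
R_expanded polystyrene = ln(97.3/67.3)/(2π×0.0352×1) = 1.667 K/W
R_total = 1.667 K/W
Q = ΔT/R_total = 75/1.667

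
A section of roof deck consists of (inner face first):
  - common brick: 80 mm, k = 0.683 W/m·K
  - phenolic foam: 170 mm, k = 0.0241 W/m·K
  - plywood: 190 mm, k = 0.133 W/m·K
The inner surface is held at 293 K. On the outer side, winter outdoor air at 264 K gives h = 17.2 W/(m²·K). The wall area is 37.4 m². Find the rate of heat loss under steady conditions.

Series thermal resistances:
R_common brick = L/(kA) = 0.08/(0.683×37.4) = 0.003132 K/W
R_phenolic foam = L/(kA) = 0.17/(0.0241×37.4) = 0.1886 K/W
R_plywood = L/(kA) = 0.19/(0.133×37.4) = 0.0382 K/W
R_outer film = 1/(h_o·A) = 1/(17.2×37.4) = 0.001555 K/W
R_total = 0.2315 K/W
Q = ΔT / R_total = 29 / 0.2315

Q ≈ 125 W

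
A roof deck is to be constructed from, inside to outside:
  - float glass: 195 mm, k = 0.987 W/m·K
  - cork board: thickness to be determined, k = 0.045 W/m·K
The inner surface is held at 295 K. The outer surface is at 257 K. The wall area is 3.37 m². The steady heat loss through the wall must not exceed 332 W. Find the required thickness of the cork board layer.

Series thermal resistances:
R_float glass = L/(kA) = 0.195/(0.987×3.37) = 0.05863 K/W
Sum of the known resistances R_other = 0.05863 K/W
Required total resistance R_tot = ΔT/Q_allow = 38/332 = 0.1145 K/W
R_cork board = R_tot − R_other = 0.05583 K/W
L = R·k·A = 0.05583×0.045×3.37

L ≈ 8.47 mm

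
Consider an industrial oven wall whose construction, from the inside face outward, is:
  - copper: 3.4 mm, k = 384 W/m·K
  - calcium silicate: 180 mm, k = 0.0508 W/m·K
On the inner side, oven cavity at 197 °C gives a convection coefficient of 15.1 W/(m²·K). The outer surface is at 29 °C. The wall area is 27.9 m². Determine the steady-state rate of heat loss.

Q ≈ 1300 W

Series thermal resistances:
R_inner film = 1/(h_i·A) = 1/(15.1×27.9) = 0.002374 K/W
R_copper = L/(kA) = 0.0034/(384×27.9) = 3.174×10^-7 K/W
R_calcium silicate = L/(kA) = 0.18/(0.0508×27.9) = 0.127 K/W
R_total = 0.1294 K/W
Q = ΔT / R_total = 168 / 0.1294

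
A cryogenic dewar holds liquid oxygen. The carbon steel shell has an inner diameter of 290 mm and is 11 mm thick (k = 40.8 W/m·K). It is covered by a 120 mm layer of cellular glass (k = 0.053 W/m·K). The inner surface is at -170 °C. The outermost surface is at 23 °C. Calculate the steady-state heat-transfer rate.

Q ≈ 46.1 W

For a spherical shell R = (1/r₁ − 1/r₂)/(4πk); film R = 1/(h·4πr²). In series:
R_carbon steel shell = (1/0.145 − 1/0.156)/(4π×40.8) = 9.485×10^-4 K/W
R_cellular glass = (1/0.156 − 1/0.276)/(4π×0.053) = 4.185 K/W
R_total = 4.186 K/W
Q = ΔT/R_total = 193/4.186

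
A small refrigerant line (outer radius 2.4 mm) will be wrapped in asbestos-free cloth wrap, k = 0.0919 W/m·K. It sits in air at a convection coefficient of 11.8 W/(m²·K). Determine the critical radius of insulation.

r_cr ≈ 7.79 mm

For a cylinder r_cr = k/h = 0.0919/11.8
r_cr = 7.79 mm; since the bare radius (2.4 mm) is below r_cr, adding a thin layer of insulation will *increase* heat loss.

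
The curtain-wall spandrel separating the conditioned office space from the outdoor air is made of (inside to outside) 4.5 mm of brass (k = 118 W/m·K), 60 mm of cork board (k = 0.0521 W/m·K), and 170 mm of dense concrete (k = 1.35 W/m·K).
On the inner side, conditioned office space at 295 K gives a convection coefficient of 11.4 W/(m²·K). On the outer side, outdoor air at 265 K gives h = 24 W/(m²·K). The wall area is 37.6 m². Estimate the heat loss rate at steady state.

Series thermal resistances:
R_inner film = 1/(h_i·A) = 1/(11.4×37.6) = 0.002333 K/W
R_brass = L/(kA) = 0.0045/(118×37.6) = 1.014×10^-6 K/W
R_cork board = L/(kA) = 0.06/(0.0521×37.6) = 0.03063 K/W
R_dense concrete = L/(kA) = 0.17/(1.35×37.6) = 0.003349 K/W
R_outer film = 1/(h_o·A) = 1/(24×37.6) = 0.001108 K/W
R_total = 0.03742 K/W
Q = ΔT / R_total = 30 / 0.03742

Q ≈ 802 W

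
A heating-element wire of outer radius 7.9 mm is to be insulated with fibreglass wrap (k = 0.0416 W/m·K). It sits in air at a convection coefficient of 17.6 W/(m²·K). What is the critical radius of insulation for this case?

r_cr ≈ 2.36 mm

For a cylinder r_cr = k/h = 0.0416/17.6
r_cr = 2.36 mm; since the bare radius (7.9 mm) is above r_cr, any added insulation will reduce heat loss.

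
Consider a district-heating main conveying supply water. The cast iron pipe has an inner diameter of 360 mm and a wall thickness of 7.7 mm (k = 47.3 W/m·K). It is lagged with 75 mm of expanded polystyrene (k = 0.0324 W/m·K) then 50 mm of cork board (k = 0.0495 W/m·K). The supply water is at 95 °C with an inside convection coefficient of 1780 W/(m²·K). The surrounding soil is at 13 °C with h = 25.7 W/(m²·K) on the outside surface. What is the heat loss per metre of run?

q′ ≈ 36.7 W/m

Per-layer cylindrical resistances, series-summed:
R_inner film = 1/(h_i·2πr₁L) = 1/(1780×2π×0.18×1) = 4.967×10^-4 K/W
R_cast iron pipe wall = ln(187.7/180)/(2π×47.3×1) = 1.409×10^-4 K/W
R_expanded polystyrene = ln(262.7/187.7)/(2π×0.0324×1) = 1.651 K/W
R_cork board = ln(312.7/262.7)/(2π×0.0495×1) = 0.5602 K/W
R_outer film = 1/(h_o·2πr_oL) = 1/(25.7×2π×0.3127×1) = 0.0198 K/W
R_total = 2.232 K/W
Q = ΔT/R_total = 82/2.232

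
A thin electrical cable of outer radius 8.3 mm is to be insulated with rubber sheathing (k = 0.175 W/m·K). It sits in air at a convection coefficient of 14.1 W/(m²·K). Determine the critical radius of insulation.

r_cr ≈ 12.4 mm

For a cylinder r_cr = k/h = 0.175/14.1
r_cr = 12.4 mm; since the bare radius (8.3 mm) is below r_cr, adding a thin layer of insulation will *increase* heat loss.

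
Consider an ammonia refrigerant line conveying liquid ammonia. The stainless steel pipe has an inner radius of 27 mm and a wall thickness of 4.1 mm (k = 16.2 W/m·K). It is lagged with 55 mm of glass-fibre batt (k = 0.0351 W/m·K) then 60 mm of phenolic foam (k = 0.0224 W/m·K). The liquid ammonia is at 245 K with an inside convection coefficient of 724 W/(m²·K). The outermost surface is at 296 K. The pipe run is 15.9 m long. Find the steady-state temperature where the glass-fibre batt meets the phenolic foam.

T ≈ 273 K

For a radial system each layer contributes R = ln(r_out/r_in)/(2πkL); films add R = 1/(hA).
R_inner film = 1/(h_i·2πr₁L) = 1/(724×2π×0.027×15.9) = 5.121×10^-4 K/W
R_stainless steel pipe wall = ln(31.1/27)/(2π×16.2×15.9) = 8.735×10^-5 K/W
R_glass-fibre batt = ln(86.1/31.1)/(2π×0.0351×15.9) = 0.2904 K/W
R_phenolic foam = ln(146.1/86.1)/(2π×0.0224×15.9) = 0.2363 K/W
R_total = 0.5273 K/W
Q = ΔT/R_total = 51/0.5273
Q = 96.7 W
T_interface = T_inner + Q·ΣR(inner→interface) = 245 + 96.7×0.291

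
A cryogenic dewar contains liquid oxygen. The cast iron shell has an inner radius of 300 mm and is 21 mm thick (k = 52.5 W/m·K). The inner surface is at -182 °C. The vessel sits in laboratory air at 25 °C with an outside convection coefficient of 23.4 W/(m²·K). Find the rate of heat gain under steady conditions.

Q ≈ 6210 W

Each spherical layer contributes R = (1/r_i − 1/r_o)/(4πk):
R_cast iron shell = (1/0.3 − 1/0.321)/(4π×52.5) = 3.305×10^-4 K/W
R_outer film = 1/(h·4πr_o²) = 1/(23.4×4π×0.321²) = 0.033 K/W
R_total = 0.03333 K/W
Q = ΔT/R_total = 207/0.03333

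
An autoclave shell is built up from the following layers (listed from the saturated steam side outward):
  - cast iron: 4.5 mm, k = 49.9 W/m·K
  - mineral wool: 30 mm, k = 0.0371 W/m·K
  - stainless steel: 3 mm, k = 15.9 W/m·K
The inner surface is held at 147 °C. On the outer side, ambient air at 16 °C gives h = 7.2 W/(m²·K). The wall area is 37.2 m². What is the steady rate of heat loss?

Q ≈ 5140 W

Model the wall as resistances in series:
R_cast iron = L/(kA) = 0.0045/(49.9×37.2) = 2.424×10^-6 K/W
R_mineral wool = L/(kA) = 0.03/(0.0371×37.2) = 0.02174 K/W
R_stainless steel = L/(kA) = 0.003/(15.9×37.2) = 5.072×10^-6 K/W
R_outer film = 1/(h_o·A) = 1/(7.2×37.2) = 0.003734 K/W
R_total = 0.02548 K/W
Q = ΔT / R_total = 131 / 0.02548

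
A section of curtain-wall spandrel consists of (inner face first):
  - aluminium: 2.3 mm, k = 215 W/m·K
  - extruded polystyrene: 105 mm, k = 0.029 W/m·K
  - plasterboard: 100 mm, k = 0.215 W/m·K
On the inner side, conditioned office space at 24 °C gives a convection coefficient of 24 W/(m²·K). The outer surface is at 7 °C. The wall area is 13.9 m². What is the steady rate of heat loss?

Thermal resistances in series:
R_inner film = 1/(h_i·A) = 1/(24×13.9) = 0.002998 K/W
R_aluminium = L/(kA) = 0.0023/(215×13.9) = 7.696×10^-7 K/W
R_extruded polystyrene = L/(kA) = 0.105/(0.029×13.9) = 0.2605 K/W
R_plasterboard = L/(kA) = 0.1/(0.215×13.9) = 0.03346 K/W
R_total = 0.2969 K/W
Q = ΔT / R_total = 17 / 0.2969

Q ≈ 57.3 W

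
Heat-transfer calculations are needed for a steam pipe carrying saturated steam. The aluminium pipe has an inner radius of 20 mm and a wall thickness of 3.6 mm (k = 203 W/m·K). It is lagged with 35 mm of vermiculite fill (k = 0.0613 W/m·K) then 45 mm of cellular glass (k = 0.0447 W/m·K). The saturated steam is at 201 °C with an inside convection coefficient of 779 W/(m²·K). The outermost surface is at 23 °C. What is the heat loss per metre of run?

Radial resistances (cylindrical: R_cond = ln(r_o/r_i)/(2πkL), R_conv = 1/(h·2πrL)):
R_inner film = 1/(h_i·2πr₁L) = 1/(779×2π×0.02×1) = 0.01022 K/W
R_aluminium pipe wall = ln(23.6/20)/(2π×203×1) = 1.298×10^-4 K/W
R_vermiculite fill = ln(58.6/23.6)/(2π×0.0613×1) = 2.361 K/W
R_cellular glass = ln(103.6/58.6)/(2π×0.0447×1) = 2.029 K/W
R_total = 4.4 K/W
Q = ΔT/R_total = 178/4.4

q′ ≈ 40.5 W/m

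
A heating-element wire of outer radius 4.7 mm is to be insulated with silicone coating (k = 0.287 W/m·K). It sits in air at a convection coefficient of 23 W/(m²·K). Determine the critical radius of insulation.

r_cr ≈ 12.5 mm

For a cylinder r_cr = k/h = 0.287/23
r_cr = 12.5 mm; since the bare radius (4.7 mm) is below r_cr, adding a thin layer of insulation will *increase* heat loss.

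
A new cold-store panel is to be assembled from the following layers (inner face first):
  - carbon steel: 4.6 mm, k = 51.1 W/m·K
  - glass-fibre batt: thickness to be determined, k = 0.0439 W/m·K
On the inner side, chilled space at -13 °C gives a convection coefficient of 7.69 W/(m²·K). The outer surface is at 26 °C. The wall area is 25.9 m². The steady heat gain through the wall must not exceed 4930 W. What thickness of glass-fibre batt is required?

L ≈ 3.28 mm

Series thermal resistances:
R_inner film = 1/(h_i·A) = 1/(7.69×25.9) = 0.005021 K/W
R_carbon steel = L/(kA) = 0.0046/(51.1×25.9) = 3.476×10^-6 K/W
Sum of the known resistances R_other = 0.005024 K/W
Required total resistance R_tot = ΔT/Q_allow = 39/4930 = 0.007911 K/W
R_glass-fibre batt = R_tot − R_other = 0.002886 K/W
L = R·k·A = 0.002886×0.0439×25.9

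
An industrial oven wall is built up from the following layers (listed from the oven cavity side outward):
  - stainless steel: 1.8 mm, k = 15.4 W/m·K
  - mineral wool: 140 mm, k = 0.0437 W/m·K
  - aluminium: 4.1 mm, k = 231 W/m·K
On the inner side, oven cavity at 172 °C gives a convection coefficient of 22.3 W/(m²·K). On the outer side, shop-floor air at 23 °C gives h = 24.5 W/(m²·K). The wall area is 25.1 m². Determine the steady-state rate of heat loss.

Using the resistance-network approach (series):
R_inner film = 1/(h_i·A) = 1/(22.3×25.1) = 0.001787 K/W
R_stainless steel = L/(kA) = 0.0018/(15.4×25.1) = 4.657×10^-6 K/W
R_mineral wool = L/(kA) = 0.14/(0.0437×25.1) = 0.1276 K/W
R_aluminium = L/(kA) = 0.0041/(231×25.1) = 7.071×10^-7 K/W
R_outer film = 1/(h_o·A) = 1/(24.5×25.1) = 0.001626 K/W
R_total = 0.1311 K/W
Q = ΔT / R_total = 149 / 0.1311

Q ≈ 1140 W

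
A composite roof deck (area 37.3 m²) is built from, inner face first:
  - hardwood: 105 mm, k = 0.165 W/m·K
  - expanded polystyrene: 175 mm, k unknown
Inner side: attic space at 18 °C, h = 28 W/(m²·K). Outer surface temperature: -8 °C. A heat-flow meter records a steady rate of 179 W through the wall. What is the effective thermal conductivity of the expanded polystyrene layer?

k ≈ 0.0369 W/(m·K)

Treating each layer as a thermal resistance in series:
R_inner film = 1/(h_i·A) = 1/(28×37.3) = 9.575×10^-4 K/W
R_hardwood = L/(kA) = 0.105/(0.165×37.3) = 0.01706 K/W
Sum of known resistances R_other = 0.01802 K/W
Total R = ΔT/Q = 26/179 = 0.1453 K/W
R_expanded polystyrene = R_total − R_other = 0.1272 K/W
k = L/(R·A) = 0.175/(0.1272×37.3)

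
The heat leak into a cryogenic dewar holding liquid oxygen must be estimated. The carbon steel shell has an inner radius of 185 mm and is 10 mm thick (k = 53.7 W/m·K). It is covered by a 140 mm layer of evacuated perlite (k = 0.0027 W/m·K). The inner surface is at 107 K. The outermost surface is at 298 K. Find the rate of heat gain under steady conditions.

For a spherical shell R = (1/r₁ − 1/r₂)/(4πk); film R = 1/(h·4πr²). In series:
R_carbon steel shell = (1/0.185 − 1/0.195)/(4π×53.7) = 4.108×10^-4 K/W
R_evacuated perlite = (1/0.195 − 1/0.335)/(4π×0.0027) = 63.16 K/W
R_total = 63.17 K/W
Q = ΔT/R_total = 191/63.17

Q ≈ 3.02 W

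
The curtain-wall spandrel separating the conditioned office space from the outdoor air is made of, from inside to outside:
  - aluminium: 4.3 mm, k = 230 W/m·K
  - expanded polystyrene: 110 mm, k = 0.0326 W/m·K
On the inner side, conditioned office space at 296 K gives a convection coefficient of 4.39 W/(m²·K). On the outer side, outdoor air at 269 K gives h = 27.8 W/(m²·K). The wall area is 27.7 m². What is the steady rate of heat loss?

Q ≈ 206 W

Treating each layer as a thermal resistance in series:
R_inner film = 1/(h_i·A) = 1/(4.39×27.7) = 0.008223 K/W
R_aluminium = L/(kA) = 0.0043/(230×27.7) = 6.749×10^-7 K/W
R_expanded polystyrene = L/(kA) = 0.11/(0.0326×27.7) = 0.1218 K/W
R_outer film = 1/(h_o·A) = 1/(27.8×27.7) = 0.001299 K/W
R_total = 0.1313 K/W
Q = ΔT / R_total = 27 / 0.1313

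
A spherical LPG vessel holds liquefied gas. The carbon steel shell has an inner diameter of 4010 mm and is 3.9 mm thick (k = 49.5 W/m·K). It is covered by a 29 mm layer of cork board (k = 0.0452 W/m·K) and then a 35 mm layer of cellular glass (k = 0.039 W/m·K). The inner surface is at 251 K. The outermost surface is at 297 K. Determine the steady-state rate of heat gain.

Radial (spherical) resistances in series:
R_carbon steel shell = (1/2.005 − 1/2.0089)/(4π×49.5) = 1.557×10^-6 K/W
R_cork board = (1/2.0089 − 1/2.0379)/(4π×0.0452) = 0.01247 K/W
R_cellular glass = (1/2.0379 − 1/2.0729)/(4π×0.039) = 0.01691 K/W
R_total = 0.02938 K/W
Q = ΔT/R_total = 46/0.02938

Q ≈ 1570 W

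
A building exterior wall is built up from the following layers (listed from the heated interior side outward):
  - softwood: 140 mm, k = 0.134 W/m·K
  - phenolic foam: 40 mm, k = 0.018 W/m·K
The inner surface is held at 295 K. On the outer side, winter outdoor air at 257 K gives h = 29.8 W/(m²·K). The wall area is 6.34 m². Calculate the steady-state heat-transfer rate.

Using the resistance-network approach (series):
R_softwood = L/(kA) = 0.14/(0.134×6.34) = 0.1648 K/W
R_phenolic foam = L/(kA) = 0.04/(0.018×6.34) = 0.3505 K/W
R_outer film = 1/(h_o·A) = 1/(29.8×6.34) = 0.005293 K/W
R_total = 0.5206 K/W
Q = ΔT / R_total = 38 / 0.5206

Q ≈ 73 W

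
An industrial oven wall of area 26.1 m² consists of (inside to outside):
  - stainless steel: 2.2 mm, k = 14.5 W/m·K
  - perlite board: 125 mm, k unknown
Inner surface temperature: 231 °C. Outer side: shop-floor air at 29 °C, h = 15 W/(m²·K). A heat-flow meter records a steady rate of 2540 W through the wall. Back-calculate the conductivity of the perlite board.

Thermal resistances in series:
R_stainless steel = L/(kA) = 0.0022/(14.5×26.1) = 5.813×10^-6 K/W
R_outer film = 1/(h_o·A) = 1/(15×26.1) = 0.002554 K/W
Sum of known resistances R_other = 0.00256 K/W
Total R = ΔT/Q = 202/2540 = 0.07953 K/W
R_perlite board = R_total − R_other = 0.07697 K/W
k = L/(R·A) = 0.125/(0.07697×26.1)

k ≈ 0.0622 W/(m·K)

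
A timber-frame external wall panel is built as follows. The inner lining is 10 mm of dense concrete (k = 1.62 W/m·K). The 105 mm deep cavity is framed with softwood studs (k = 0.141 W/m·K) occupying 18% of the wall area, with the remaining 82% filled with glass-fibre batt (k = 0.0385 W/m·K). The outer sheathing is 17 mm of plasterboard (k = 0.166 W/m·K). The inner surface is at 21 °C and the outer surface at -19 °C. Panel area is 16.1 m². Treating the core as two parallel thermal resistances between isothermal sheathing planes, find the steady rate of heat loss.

Q ≈ 330 W

Sheathing layers in series; stud and cavity paths in parallel between them.
R_inner = 0.01/(1.62×16.1) = 3.834×10^-4 K/W
R_stud  = 0.105/(0.141×0.18×16.1) = 0.257 K/W
R_cav   = 0.105/(0.0385×0.82×16.1) = 0.2066 K/W
1/R_core = 1/R_stud + 1/R_cav → R_core = 0.1145 K/W
R_outer = 0.017/(0.166×16.1) = 0.006361 K/W
R_total = 0.1213 K/W
Q = ΔT/R_total = 40/0.1213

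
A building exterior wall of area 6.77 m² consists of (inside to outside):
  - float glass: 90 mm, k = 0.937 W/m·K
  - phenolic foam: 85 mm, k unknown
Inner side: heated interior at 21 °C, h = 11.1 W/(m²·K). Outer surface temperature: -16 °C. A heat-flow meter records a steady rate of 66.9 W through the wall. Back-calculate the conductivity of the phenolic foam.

k ≈ 0.0239 W/(m·K)

Thermal resistances in series:
R_inner film = 1/(h_i·A) = 1/(11.1×6.77) = 0.01331 K/W
R_float glass = L/(kA) = 0.09/(0.937×6.77) = 0.01419 K/W
Sum of known resistances R_other = 0.0275 K/W
Total R = ΔT/Q = 37/66.9 = 0.5531 K/W
R_phenolic foam = R_total − R_other = 0.5256 K/W
k = L/(R·A) = 0.085/(0.5256×6.77)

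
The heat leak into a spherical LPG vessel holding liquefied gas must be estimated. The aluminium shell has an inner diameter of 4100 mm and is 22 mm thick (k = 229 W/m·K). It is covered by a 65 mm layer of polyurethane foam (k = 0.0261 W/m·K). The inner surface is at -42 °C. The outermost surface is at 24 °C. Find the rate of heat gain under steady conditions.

Q ≈ 1470 W

Radial (spherical) resistances in series:
R_aluminium shell = (1/2.05 − 1/2.072)/(4π×229) = 1.8×10^-6 K/W
R_polyurethane foam = (1/2.072 − 1/2.137)/(4π×0.0261) = 0.04476 K/W
R_total = 0.04476 K/W
Q = ΔT/R_total = 66/0.04476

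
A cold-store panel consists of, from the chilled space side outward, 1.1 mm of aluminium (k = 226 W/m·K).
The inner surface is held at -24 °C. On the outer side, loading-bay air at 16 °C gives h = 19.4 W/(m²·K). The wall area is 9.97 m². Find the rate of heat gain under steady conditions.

Q ≈ 7740 W

Thermal resistances in series:
R_aluminium = L/(kA) = 0.0011/(226×9.97) = 4.882×10^-7 K/W
R_outer film = 1/(h_o·A) = 1/(19.4×9.97) = 0.00517 K/W
R_total = 0.005171 K/W
Q = ΔT / R_total = 40 / 0.005171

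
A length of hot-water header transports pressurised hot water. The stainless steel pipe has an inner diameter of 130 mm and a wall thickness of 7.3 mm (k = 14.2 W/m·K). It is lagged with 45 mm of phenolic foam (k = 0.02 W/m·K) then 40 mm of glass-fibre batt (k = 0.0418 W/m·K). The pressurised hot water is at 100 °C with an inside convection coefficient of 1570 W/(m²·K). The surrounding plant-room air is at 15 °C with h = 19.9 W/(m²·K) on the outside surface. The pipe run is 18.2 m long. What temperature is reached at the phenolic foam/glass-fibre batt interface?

T ≈ 34.8 °C

Cylindrical conduction, so R = ln(r₂/r₁)/(2πkL) per layer, in series:
R_inner film = 1/(h_i·2πr₁L) = 1/(1570×2π×0.065×18.2) = 8.569×10^-5 K/W
R_stainless steel pipe wall = ln(72.3/65)/(2π×14.2×18.2) = 6.555×10^-5 K/W
R_phenolic foam = ln(117.3/72.3)/(2π×0.02×18.2) = 0.2116 K/W
R_glass-fibre batt = ln(157.3/117.3)/(2π×0.0418×18.2) = 0.06138 K/W
R_outer film = 1/(h_o·2πr_oL) = 1/(19.9×2π×0.1573×18.2) = 0.002794 K/W
R_total = 0.2759 K/W
Q = ΔT/R_total = 85/0.2759
Q = 308 W
T_interface = T_inner − Q·ΣR(inner→interface) = 100 − 308×0.2117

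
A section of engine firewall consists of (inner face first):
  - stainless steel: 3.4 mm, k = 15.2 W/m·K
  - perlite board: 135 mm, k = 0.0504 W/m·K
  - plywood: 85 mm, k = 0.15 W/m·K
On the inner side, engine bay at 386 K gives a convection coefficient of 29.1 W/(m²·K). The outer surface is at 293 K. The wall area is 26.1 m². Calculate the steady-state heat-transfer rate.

Thermal resistances in series:
R_inner film = 1/(h_i·A) = 1/(29.1×26.1) = 0.001317 K/W
R_stainless steel = L/(kA) = 0.0034/(15.2×26.1) = 8.57×10^-6 K/W
R_perlite board = L/(kA) = 0.135/(0.0504×26.1) = 0.1026 K/W
R_plywood = L/(kA) = 0.085/(0.15×26.1) = 0.02171 K/W
R_total = 0.1257 K/W
Q = ΔT / R_total = 93 / 0.1257

Q ≈ 740 W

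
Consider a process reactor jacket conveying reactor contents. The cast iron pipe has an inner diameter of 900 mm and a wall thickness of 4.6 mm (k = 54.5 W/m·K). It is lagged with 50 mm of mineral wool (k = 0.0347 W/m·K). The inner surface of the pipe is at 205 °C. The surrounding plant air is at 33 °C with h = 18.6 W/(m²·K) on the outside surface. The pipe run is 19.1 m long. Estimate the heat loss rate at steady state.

Treating each annulus and film as a series resistance:
R_cast iron pipe wall = ln(454.6/450)/(2π×54.5×19.1) = 1.555×10^-6 K/W
R_mineral wool = ln(504.6/454.6)/(2π×0.0347×19.1) = 0.02506 K/W
R_outer film = 1/(h_o·2πr_oL) = 1/(18.6×2π×0.5046×19.1) = 8.878×10^-4 K/W
R_total = 0.02595 K/W
Q = ΔT/R_total = 172/0.02595

Q ≈ 6630 W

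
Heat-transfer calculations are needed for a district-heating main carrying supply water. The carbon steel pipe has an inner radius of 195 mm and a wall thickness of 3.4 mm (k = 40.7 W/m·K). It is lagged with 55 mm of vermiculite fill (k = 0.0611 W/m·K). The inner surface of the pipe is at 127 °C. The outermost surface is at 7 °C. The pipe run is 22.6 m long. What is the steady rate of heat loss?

Q ≈ 4250 W

Per-layer cylindrical resistances, series-summed:
R_carbon steel pipe wall = ln(198.4/195)/(2π×40.7×22.6) = 2.991×10^-6 K/W
R_vermiculite fill = ln(253.4/198.4)/(2π×0.0611×22.6) = 0.0282 K/W
R_total = 0.0282 K/W
Q = ΔT/R_total = 120/0.0282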